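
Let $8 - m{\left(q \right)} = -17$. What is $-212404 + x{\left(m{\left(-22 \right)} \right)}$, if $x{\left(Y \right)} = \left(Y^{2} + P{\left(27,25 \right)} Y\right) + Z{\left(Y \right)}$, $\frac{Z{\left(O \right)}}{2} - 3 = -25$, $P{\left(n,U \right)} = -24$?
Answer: $-212423$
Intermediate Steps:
$m{\left(q \right)} = 25$ ($m{\left(q \right)} = 8 - -17 = 8 + 17 = 25$)
$Z{\left(O \right)} = -44$ ($Z{\left(O \right)} = 6 + 2 \left(-25\right) = 6 - 50 = -44$)
$x{\left(Y \right)} = -44 + Y^{2} - 24 Y$ ($x{\left(Y \right)} = \left(Y^{2} - 24 Y\right) - 44 = -44 + Y^{2} - 24 Y$)
$-212404 + x{\left(m{\left(-22 \right)} \right)} = -212404 - \left(644 - 625\right) = -212404 - 19 = -212423$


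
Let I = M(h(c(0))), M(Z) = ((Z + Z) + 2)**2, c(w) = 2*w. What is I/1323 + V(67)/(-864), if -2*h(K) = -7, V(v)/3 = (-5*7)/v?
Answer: 59603/945504 ≈ 0.063038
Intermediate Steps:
V(v) = -105/v (V(v) = 3*((-5*7)/v) = 3*(-35/v) = -105/v)
h(K) = 7/2 (h(K) = -1/2*(-7) = 7/2)
M(Z) = (2 + 2*Z)**2 (M(Z) = (2*Z + 2)**2 = (2 + 2*Z)**2)
I = 81 (I = 4*(1 + 7/2)**2 = 4*(9/2)**2 = 4*(81/4) = 81)
I/1323 + V(67)/(-864) = 81/1323 - 105/67/(-864) = 81*(1/1323) - 105*1/67*(-1/864) = 3/49 - 105/67*(-1/864) = 3/49 + 35/19296 = 59603/945504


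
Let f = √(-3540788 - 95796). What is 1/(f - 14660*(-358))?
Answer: 656035/3443055824373 - 7*I*√18554/13772223297492 ≈ 1.9054e-7 - 6.9233e-11*I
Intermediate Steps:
f = 14*I*√18554 (f = √(-3636584) = 14*I*√18554 ≈ 1907.0*I)
1/(f - 14660*(-358)) = 1/(14*I*√18554 - 14660*(-358)) = 1/(14*I*√18554 + 5248280) = 1/(5248280 + 14*I*√18554)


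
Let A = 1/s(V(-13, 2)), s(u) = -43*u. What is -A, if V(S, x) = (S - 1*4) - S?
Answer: -1/172 ≈ -0.0058140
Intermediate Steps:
V(S, x) = -4 (V(S, x) = (S - 4) - S = (-4 + S) - S = -4)
A = 1/172 (A = 1/(-43*(-4)) = 1/172 ≈ 0.0058140)
-A = -1*1/172 = -1/172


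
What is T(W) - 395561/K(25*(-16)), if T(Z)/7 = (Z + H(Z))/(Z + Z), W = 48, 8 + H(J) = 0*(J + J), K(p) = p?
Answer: 1190183/1200 ≈ 991.82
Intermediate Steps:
H(J) = -8 (H(J) = -8 + 0*(J + J) = -8 + 0*(2*J) = -8 + 0 = -8)
T(Z) = 7*(-8 + Z)/(2*Z) (T(Z) = 7*((Z - 8)/(Z + Z)) = 7*((-8 + Z)/((2*Z))) = 7*((-8 + Z)*(1/(2*Z))) = 7*((-8 + Z)/(2*Z)) = 7*(-8 + Z)/(2*Z))
T(W) - 395561/K(25*(-16)) = (7/2 - 28/48) - 395561/(25*(-16)) = (7/2 - 28*1/48) - 395561/(-400) = (7/2 - 7/12) - 395561*(-1/400) = 35/12 + 395561/400 = 1190183/1200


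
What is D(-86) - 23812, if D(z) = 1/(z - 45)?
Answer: -3119373/131 ≈ -23812.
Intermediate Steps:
D(z) = 1/(-45 + z)
D(-86) - 23812 = 1/(-45 - 86) - 23812 = 1/(-131) - 23812 = -1/131 - 23812 = -3119373/131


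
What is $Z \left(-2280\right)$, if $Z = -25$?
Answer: $57000$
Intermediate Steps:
$Z \left(-2280\right) = \left(-25\right) \left(-2280\right) = 57000$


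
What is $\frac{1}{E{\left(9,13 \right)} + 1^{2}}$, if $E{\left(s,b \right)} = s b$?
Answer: $\frac{1}{118} \approx 0.0084746$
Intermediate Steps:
$E{\left(s,b \right)} = b s$
$\frac{1}{E{\left(9,13 \right)} + 1^{2}} = \frac{1}{13 \cdot 9 + 1^{2}} = \frac{1}{117 + 1} = \frac{1}{118}$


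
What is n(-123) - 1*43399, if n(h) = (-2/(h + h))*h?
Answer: -43400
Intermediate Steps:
n(h) = -1 (n(h) = (-2/(2*h))*h = ((1/(2*h))*(-2))*h = (-1/h)*h = -1)
n(-123) - 1*43399 = -1 - 1*43399 = -1 - 43399 = -43400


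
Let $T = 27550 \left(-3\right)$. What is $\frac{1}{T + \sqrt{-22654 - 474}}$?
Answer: $- \frac{41325}{3415522814} - \frac{7 i \sqrt{118}}{3415522814} \approx -1.2099 \cdot 10^{-5} - 2.2263 \cdot 10^{-8} i$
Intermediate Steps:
$T = -82650$
$\frac{1}{T + \sqrt{-22654 - 474}} = \frac{1}{-82650 + \sqrt{-22654 - 474}} = \frac{1}{-82650 + \sqrt{-23128}} = \frac{1}{-82650 + 14 i \sqrt{118}}$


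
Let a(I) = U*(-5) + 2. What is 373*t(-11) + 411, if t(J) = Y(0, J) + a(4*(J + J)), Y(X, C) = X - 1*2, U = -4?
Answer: 7871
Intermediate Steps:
Y(X, C) = -2 + X (Y(X, C) = X - 2 = -2 + X)
a(I) = 22 (a(I) = -4*(-5) + 2 = 20 + 2 = 22)
t(J) = 20 (t(J) = (-2 + 0) + 22 = -2 + 22 = 20)
373*t(-11) + 411 = 373*20 + 411 = 7460 + 411 = 7871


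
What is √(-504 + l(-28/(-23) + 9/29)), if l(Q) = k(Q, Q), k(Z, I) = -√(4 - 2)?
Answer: √(-504 - √2) ≈ 22.481*I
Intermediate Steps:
k(Z, I) = -√2
l(Q) = -√2
√(-504 + l(-28/(-23) + 9/29)) = √(-504 - √2)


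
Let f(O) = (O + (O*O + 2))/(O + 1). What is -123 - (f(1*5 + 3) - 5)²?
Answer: -10804/81 ≈ -133.38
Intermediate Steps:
f(O) = (2 + O + O²)/(1 + O) (f(O) = (O + (O² + 2))/(1 + O) = (O + (2 + O²))/(1 + O) = (2 + O + O²)/(1 + O))
-123 - (f(1*5 + 3) - 5)² = -123 - ((2 + (1*5 + 3) + (1*5 + 3)²)/(1 + (1*5 + 3)) - 5)² = -123 - ((2 + (5 + 3) + (5 + 3)²)/(1 + (5 + 3)) - 5)² = -123 - ((2 + 8 + 8²)/(1 + 8) - 5)² = -123 - ((2 + 8 + 64)/9 - 5)² = -123 - ((⅑)*74 - 5)² = -123 - (74/9 - 5)² = -123 - (29/9)² = -123 - 1*841/81 = -123 - 841/81 = -10804/81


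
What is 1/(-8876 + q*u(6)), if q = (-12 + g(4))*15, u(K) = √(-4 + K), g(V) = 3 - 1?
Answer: -2219/19684594 + 75*√2/39369188 ≈ -0.00011003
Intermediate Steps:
g(V) = 2
q = -150 (q = (-12 + 2)*15 = -10*15 = -150)
1/(-8876 + q*u(6)) = 1/(-8876 - 150*√(-4 + 6)) = 1/(-8876 - 150*√2)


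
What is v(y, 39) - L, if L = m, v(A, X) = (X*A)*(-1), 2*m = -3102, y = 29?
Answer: 420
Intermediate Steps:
m = -1551 (m = (½)*(-3102) = -1551)
v(A, X) = -A*X (v(A, X) = (A*X)*(-1) = -A*X)
L = -1551
v(y, 39) - L = -1*29*39 - 1*(-1551) = -1131 + 1551 = 420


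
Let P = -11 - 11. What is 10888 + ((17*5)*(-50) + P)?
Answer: 6616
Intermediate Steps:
P = -22
10888 + ((17*5)*(-50) + P) = 10888 + ((17*5)*(-50) - 22) = 10888 + (85*(-50) - 22) = 10888 + (-4250 - 22) = 10888 - 4272 = 6616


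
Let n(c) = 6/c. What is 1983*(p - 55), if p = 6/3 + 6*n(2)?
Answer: -69405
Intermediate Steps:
p = 20 (p = 6/3 + 6*(6/2) = 6*(⅓) + 6*(6*(½)) = 2 + 6*3 = 2 + 18 = 20)
1983*(p - 55) = 1983*(20 - 55) = 1983*(-35) = -69405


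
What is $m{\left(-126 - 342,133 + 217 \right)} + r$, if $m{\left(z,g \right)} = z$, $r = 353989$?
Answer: $353521$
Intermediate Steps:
$m{\left(-126 - 342,133 + 217 \right)} + r = \left(-126 - 342\right) + 353989 = -468 + 353989 = 353521$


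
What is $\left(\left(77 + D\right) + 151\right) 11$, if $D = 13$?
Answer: $2651$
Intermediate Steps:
$\left(\left(77 + D\right) + 151\right) 11 = \left(\left(77 + 13\right) + 151\right) 11 = \left(90 + 151\right) 11 = 241 \cdot 11 = 2651$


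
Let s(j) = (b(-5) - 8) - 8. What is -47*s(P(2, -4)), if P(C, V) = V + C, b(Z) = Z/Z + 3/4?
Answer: 2679/4 ≈ 669.75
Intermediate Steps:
b(Z) = 7/4 (b(Z) = 1 + 3*(1/4) = 1 + 3/4 = 7/4)
P(C, V) = C + V
s(j) = -57/4 (s(j) = (7/4 - 8) - 8 = -25/4 - 8 = -57/4)
-47*s(P(2, -4)) = -47*(-57/4) = 2679/4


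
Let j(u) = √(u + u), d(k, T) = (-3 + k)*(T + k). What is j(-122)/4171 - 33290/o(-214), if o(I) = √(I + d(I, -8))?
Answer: -3329*√11990/2398 + 2*I*√61/4171 ≈ -152.01 + 0.003745*I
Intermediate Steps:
o(I) = √(24 + I² - 10*I) (o(I) = √(I + (I² - 3*(-8) - 3*I - 8*I)) = √(I + (I² + 24 - 3*I - 8*I)) = √(I + (24 + I² - 11*I)) = √(24 + I² - 10*I))
j(u) = √2*√u (j(u) = √(2*u) = √2*√u)
j(-122)/4171 - 33290/o(-214) = (√2*√(-122))/4171 - 33290/√(24 + (-214)² - 10*(-214)) = (√2*(I*√122))*(1/4171) - 33290/√(24 + 45796 + 2140) = (2*I*√61)*(1/4171) - 33290*√11990/23980 = 2*I*√61/4171 - 33290*√11990/23980 = 2*I*√61/4171 - 3329*√11990/2398 = -3329*√11990/2398 + 2*I*√61/4171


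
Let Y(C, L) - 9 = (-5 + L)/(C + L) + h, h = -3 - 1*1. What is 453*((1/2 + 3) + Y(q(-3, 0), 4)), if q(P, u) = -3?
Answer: 6795/2 ≈ 3397.5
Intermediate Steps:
h = -4 (h = -3 - 1 = -4)
Y(C, L) = 5 + (-5 + L)/(C + L) (Y(C, L) = 9 + ((-5 + L)/(C + L) - 4) = 9 + (-4 + (-5 + L)/(C + L)) = 5 + (-5 + L)/(C + L))
453*((1/2 + 3) + Y(q(-3, 0), 4)) = 453*((1/2 + 3) + (-5 + 5*(-3) + 6*4)/(-3 + 4)) = 453*((½ + 3) + (-5 - 15 + 24)/1) = 453*(7/2 + 1*4) = 453*(7/2 + 4) = 453*(15/2) = 6795/2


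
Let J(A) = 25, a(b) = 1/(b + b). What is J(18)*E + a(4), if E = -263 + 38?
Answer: -44999/8 ≈ -5624.9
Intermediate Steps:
a(b) = 1/(2*b)
E = -225
J(18)*E + a(4) = 25*(-225) + (½)/4 = -5625 + (½)*(¼) = -5625 + ⅛ = -44999/8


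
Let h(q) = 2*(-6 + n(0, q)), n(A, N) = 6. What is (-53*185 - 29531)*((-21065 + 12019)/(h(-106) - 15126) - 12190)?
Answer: 1208774917064/2521 ≈ 4.7948e+8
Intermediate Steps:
h(q) = 0 (h(q) = 2*(-6 + 6) = 2*0 = 0)
(-53*185 - 29531)*((-21065 + 12019)/(h(-106) - 15126) - 12190) = (-53*185 - 29531)*((-21065 + 12019)/(0 - 15126) - 12190) = (-9805 - 29531)*(-9046/(-15126) - 12190) = -39336*(-9046*(-1/15126) - 12190) = -39336*(4523/7563 - 12190) = -39336*(-92188447/7563) = 1208774917064/2521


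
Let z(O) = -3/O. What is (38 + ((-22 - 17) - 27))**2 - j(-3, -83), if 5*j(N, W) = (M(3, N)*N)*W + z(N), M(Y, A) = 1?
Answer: 734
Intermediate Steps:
j(N, W) = -3/(5*N) + N*W/5 (j(N, W) = ((1*N)*W - 3/N)/5 = (N*W - 3/N)/5 = (-3/N + N*W)/5 = -3/(5*N) + N*W/5)
(38 + ((-22 - 17) - 27))**2 - j(-3, -83) = (38 + ((-22 - 17) - 27))**2 - (-3 - 83*(-3)**2)/(5*(-3)) = (38 + (-39 - 27))**2 - (-1)*(-3 - 83*9)/(5*3) = (38 - 66)**2 - (-1)*(-3 - 747)/(5*3) = (-28)**2 - (-1)*(-750)/(5*3) = 784 - 1*50 = 784 - 50 = 734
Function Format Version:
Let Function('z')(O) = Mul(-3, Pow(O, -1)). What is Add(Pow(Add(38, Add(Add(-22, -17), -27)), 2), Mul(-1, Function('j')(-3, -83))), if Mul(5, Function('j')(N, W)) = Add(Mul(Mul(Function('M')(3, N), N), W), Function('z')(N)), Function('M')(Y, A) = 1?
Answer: 734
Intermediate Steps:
Function('j')(N, W) = Add(Mul(Rational(-3, 5), Pow(N, -1)), Mul(Rational(1, 5), N, W)) (Function('j')(N, W) = Mul(Rational(1, 5), Add(Mul(Mul(1, N), W), Mul(-3, Pow(N, -1)))) = Mul(Rational(1, 5), Add(Mul(N, W), Mul(-3, Pow(N, -1)))) = Mul(Rational(1, 5), Add(Mul(-3, Pow(N, -1)), Mul(N, W))) = Add(Mul(Rational(-3, 5), Pow(N, -1)), Mul(Rational(1, 5), N, W)))
Add(Pow(Add(38, Add(Add(-22, -17), -27)), 2), Mul(-1, Function('j')(-3, -83))) = Add(Pow(Add(38, Add(Add(-22, -17), -27)), 2), Mul(-1, Mul(Rational(1, 5), Pow(-3, -1), Add(-3, Mul(-83, Pow(-3, 2)))))) = Add(Pow(Add(38, Add(-39, -27)), 2), Mul(-1, Mul(Rational(1, 5), Rational(-1, 3), Add(-3, Mul(-83, 9))))) = Add(Pow(Add(38, -66), 2), Mul(-1, Mul(Rational(1, 5), Rational(-1, 3), Add(-3, -747)))) = Add(Pow(-28, 2), Mul(-1, Mul(Rational(1, 5), Rational(-1, 3), -750))) = Add(784, Mul(-1, 50)) = Add(784, -50) = 734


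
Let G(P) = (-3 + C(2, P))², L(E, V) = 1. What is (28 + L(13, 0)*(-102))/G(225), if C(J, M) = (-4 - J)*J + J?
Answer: -74/169 ≈ -0.43787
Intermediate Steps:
C(J, M) = J + J*(-4 - J) (C(J, M) = J*(-4 - J) + J = J + J*(-4 - J))
G(P) = 169 (G(P) = (-3 - 1*2*(3 + 2))² = (-3 - 1*2*5)² = (-3 - 10)² = (-13)² = 169)
(28 + L(13, 0)*(-102))/G(225) = (28 + 1*(-102))/169 = (28 - 102)*(1/169) = -74*1/169 = -74/169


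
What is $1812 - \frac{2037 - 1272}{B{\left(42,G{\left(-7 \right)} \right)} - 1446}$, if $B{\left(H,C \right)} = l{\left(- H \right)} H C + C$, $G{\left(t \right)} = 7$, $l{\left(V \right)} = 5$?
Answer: $\frac{55407}{31} \approx 1787.3$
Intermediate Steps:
$B{\left(H,C \right)} = C + 5 C H$ ($B{\left(H,C \right)} = 5 H C + C = 5 C H + C = C + 5 C H$)
$1812 - \frac{2037 - 1272}{B{\left(42,G{\left(-7 \right)} \right)} - 1446} = 1812 - \frac{2037 - 1272}{7 \left(1 + 5 \cdot 42\right) - 1446} = 1812 - \frac{765}{7 \left(1 + 210\right) - 1446} = 1812 - \frac{765}{7 \cdot 211 - 1446} = 1812 - \frac{765}{1477 - 1446} = 1812 - \frac{765}{31} = \frac{55407}{31}$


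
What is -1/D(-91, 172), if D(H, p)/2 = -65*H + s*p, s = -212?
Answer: 1/61098 ≈ 1.6367e-5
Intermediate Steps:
D(H, p) = -424*p - 130*H (D(H, p) = 2*(-65*H - 212*p) = 2*(-212*p - 65*H) = -424*p - 130*H)
-1/D(-91, 172) = -1/(-424*172 - 130*(-91)) = -1/(-72928 + 11830) = -1/(-61098) = -1*(-1/61098) = 1/61098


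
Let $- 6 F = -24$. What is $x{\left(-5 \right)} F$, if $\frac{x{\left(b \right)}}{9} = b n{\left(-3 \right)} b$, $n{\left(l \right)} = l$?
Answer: $-2700$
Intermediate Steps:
$F = 4$ ($F = \left(- \frac{1}{6}\right) \left(-24\right) = 4$)
$x{\left(b \right)} = - 27 b^{2}$ ($x{\left(b \right)} = 9 b \left(-3\right) b = 9 - 3 b b = 9 \left(- 3 b^{2}\right) = - 27 b^{2}$)
$x{\left(-5 \right)} F = - 27 \left(-5\right)^{2} \cdot 4 = \left(-27\right) 25 \cdot 4 = \left(-675\right) 4 = -2700$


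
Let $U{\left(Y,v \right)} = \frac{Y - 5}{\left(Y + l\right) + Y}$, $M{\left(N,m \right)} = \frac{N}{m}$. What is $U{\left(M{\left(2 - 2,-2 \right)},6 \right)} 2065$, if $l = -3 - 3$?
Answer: $\frac{10325}{6} \approx 1720.8$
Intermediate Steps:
$l = -6$
$U{\left(Y,v \right)} = \frac{-5 + Y}{-6 + 2 Y}$ ($U{\left(Y,v \right)} = \frac{Y - 5}{\left(Y - 6\right) + Y} = \frac{-5 + Y}{\left(-6 + Y\right) + Y} = \frac{-5 + Y}{-6 + 2 Y}$)
$U{\left(M{\left(2 - 2,-2 \right)},6 \right)} 2065 = \frac{-5 + \frac{2 - 2}{-2}}{2 \left(-3 + \frac{2 - 2}{-2}\right)} 2065 = \frac{-5 + 0 \left(- \frac{1}{2}\right)}{2 \left(-3 + 0 \left(- \frac{1}{2}\right)\right)} 2065 = \frac{-5 + 0}{2 \left(-3 + 0\right)} 2065 = \frac{1}{2} \frac{1}{-3} \left(-5\right) 2065 = \frac{1}{2} \left(- \frac{1}{3}\right) \left(-5\right) 2065 = \frac{5}{6} \cdot 2065 = \frac{10325}{6}$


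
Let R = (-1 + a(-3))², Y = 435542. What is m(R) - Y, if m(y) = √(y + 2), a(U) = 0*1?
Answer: -435542 + √3 ≈ -4.3554e+5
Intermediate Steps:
a(U) = 0
R = 1 (R = (-1 + 0)² = (-1)² = 1)
m(y) = √(2 + y)
m(R) - Y = √(2 + 1) - 1*435542 = √3 - 435542 = -435542 + √3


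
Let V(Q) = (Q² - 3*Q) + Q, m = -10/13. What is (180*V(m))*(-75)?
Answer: -4860000/169 ≈ -28757.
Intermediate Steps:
m = -10/13 (m = -10*1/13 = -10/13 ≈ -0.76923)
V(Q) = Q² - 2*Q
(180*V(m))*(-75) = (180*(-10*(-2 - 10/13)/13))*(-75) = (180*(-10/13*(-36/13)))*(-75) = (180*(360/169))*(-75) = (64800/169)*(-75) = -4860000/169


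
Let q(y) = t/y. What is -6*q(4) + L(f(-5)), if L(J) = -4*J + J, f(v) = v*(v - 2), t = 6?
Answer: -114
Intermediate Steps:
f(v) = v*(-2 + v)
L(J) = -3*J
q(y) = 6/y
-6*q(4) + L(f(-5)) = -36/4 - (-15)*(-2 - 5) = -36/4 - (-15)*(-7) = -6*3/2 - 3*35 = -9 - 105 = -114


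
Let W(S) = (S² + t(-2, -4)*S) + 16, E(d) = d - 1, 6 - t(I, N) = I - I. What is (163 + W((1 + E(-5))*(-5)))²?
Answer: 910116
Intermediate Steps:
t(I, N) = 6 (t(I, N) = 6 - (I - I) = 6 - 1*0 = 6 + 0 = 6)
E(d) = -1 + d
W(S) = 16 + S² + 6*S (W(S) = (S² + 6*S) + 16 = 16 + S² + 6*S)
(163 + W((1 + E(-5))*(-5)))² = (163 + (16 + ((1 + (-1 - 5))*(-5))² + 6*((1 + (-1 - 5))*(-5))))² = (163 + (16 + ((1 - 6)*(-5))² + 6*((1 - 6)*(-5))))² = (163 + (16 + (-5*(-5))² + 6*(-5*(-5))))² = (163 + (16 + 25² + 6*25))² = (163 + (16 + 625 + 150))² = (163 + 791)² = 954² = 910116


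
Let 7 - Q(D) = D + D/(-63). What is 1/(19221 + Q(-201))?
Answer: 21/407942 ≈ 5.1478e-5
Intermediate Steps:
Q(D) = 7 - 62*D/63 (Q(D) = 7 - (D + D/(-63)) = 7 - (D + D*(-1/63)) = 7 - (D - D/63) = 7 - 62*D/63)
1/(19221 + Q(-201)) = 1/(19221 + (7 - 62/63*(-201))) = 1/(19221 + (7 + 4154/21)) = 1/(19221 + 4301/21) = 1/(407942/21) = 21/407942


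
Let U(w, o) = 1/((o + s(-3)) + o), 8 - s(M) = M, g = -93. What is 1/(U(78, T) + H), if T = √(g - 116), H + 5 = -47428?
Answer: (-2*√209 + 11*I)/(2*(-260881*I + 47433*√209)) ≈ -2.1082e-5 + 1.3431e-11*I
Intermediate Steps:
s(M) = 8 - M
H = -47433 (H = -5 - 47428 = -47433)
T = I*√209 (T = √(-93 - 116) = √(-209) = I*√209 ≈ 14.457*I)
U(w, o) = 1/(11 + 2*o) (U(w, o) = 1/((o + (8 - 1*(-3))) + o) = 1/((o + (8 + 3)) + o) = 1/((o + 11) + o) = 1/((11 + o) + o) = 1/(11 + 2*o))
1/(U(78, T) + H) = 1/(1/(11 + 2*(I*√209)) - 47433) = 1/(1/(11 + 2*I*√209) - 47433) = 1/(-47433 + 1/(11 + 2*I*√209))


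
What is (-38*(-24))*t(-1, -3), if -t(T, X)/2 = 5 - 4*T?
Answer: -16416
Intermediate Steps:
t(T, X) = -10 + 8*T (t(T, X) = -2*(5 - 4*T) = -10 + 8*T)
(-38*(-24))*t(-1, -3) = (-38*(-24))*(-10 + 8*(-1)) = 912*(-10 - 8) = 912*(-18) = -16416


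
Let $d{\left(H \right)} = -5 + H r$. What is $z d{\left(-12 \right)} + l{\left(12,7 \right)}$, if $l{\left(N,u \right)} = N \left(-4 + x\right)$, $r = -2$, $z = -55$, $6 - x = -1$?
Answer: $-1009$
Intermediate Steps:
$x = 7$ ($x = 6 - -1 = 6 + 1 = 7$)
$l{\left(N,u \right)} = 3 N$ ($l{\left(N,u \right)} = N \left(-4 + 7\right) = N 3 = 3 N$)
$d{\left(H \right)} = -5 - 2 H$ ($d{\left(H \right)} = -5 + H \left(-2\right) = -5 - 2 H$)
$z d{\left(-12 \right)} + l{\left(12,7 \right)} = - 55 \left(-5 - -24\right) + 3 \cdot 12 = - 55 \left(-5 + 24\right) + 36 = \left(-55\right) 19 + 36 = -1045 + 36 = -1009$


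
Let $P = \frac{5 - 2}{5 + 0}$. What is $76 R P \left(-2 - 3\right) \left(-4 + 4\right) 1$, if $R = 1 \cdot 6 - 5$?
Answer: $0$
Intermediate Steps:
$P = \frac{3}{5} \approx 0.6$
$R = 1$ ($R = 6 - 5 = 1$)
$76 R P \left(-2 - 3\right) \left(-4 + 4\right) 1 = 76 \cdot 1 \frac{3 \left(-2 - 3\right) \left(-4 + 4\right)}{5} \cdot 1 = 76 \frac{3 \left(\left(-5\right) 0\right)}{5} \cdot 1 = 76 \cdot \frac{3}{5} \cdot 0 \cdot 1 = 76 \cdot 0 \cdot 1 = 76 \cdot 0 = 0$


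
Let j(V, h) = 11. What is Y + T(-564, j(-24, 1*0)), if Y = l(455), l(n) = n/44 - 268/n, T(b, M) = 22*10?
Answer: 4599633/20020 ≈ 229.75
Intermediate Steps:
T(b, M) = 220
l(n) = -268/n + n/44 (l(n) = n*(1/44) - 268/n = n/44 - 268/n = -268/n + n/44)
Y = 195233/20020 (Y = -268/455 + (1/44)*455 = -268*1/455 + 455/44 = -268/455 + 455/44 = 195233/20020 ≈ 9.7519)
Y + T(-564, j(-24, 1*0)) = 195233/20020 + 220 = 4599633/20020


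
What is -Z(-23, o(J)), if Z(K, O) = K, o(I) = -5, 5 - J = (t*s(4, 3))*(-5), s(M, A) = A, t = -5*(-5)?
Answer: 23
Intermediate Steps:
t = 25
J = 380 (J = 5 - 25*3*(-5) = 5 - 75*(-5) = 5 - 1*(-375) = 5 + 375 = 380)
-Z(-23, o(J)) = -1*(-23) = 23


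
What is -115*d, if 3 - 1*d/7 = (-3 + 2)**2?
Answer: -1610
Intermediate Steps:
d = 14 (d = 21 - 7*(-3 + 2)**2 = 21 - 7*(-1)**2 = 21 - 7*1 = 21 - 7 = 14)
-115*d = -115*14 = -1610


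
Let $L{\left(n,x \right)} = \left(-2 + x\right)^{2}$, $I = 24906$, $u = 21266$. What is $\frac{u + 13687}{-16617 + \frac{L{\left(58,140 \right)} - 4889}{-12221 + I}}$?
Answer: $- \frac{88675761}{42154498} \approx -2.1036$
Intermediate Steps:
$\frac{u + 13687}{-16617 + \frac{L{\left(58,140 \right)} - 4889}{-12221 + I}} = \frac{21266 + 13687}{-16617 + \frac{\left(-2 + 140\right)^{2} - 4889}{-12221 + 24906}} = \frac{34953}{-16617 + \frac{138^{2} - 4889}{12685}} = \frac{34953}{-16617 + \left(19044 - 4889\right) \frac{1}{12685}} = \frac{34953}{-16617 + 14155 \cdot \frac{1}{12685}} = \frac{34953}{-16617 + \frac{2831}{2537}} = \frac{34953}{- \frac{42154498}{2537}} = 34953 \left(- \frac{2537}{42154498}\right) = - \frac{88675761}{42154498}$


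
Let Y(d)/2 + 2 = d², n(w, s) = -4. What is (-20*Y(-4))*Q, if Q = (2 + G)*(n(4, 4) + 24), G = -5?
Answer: 33600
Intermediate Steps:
Y(d) = -4 + 2*d²
Q = -60 (Q = (2 - 5)*(-4 + 24) = -3*20 = -60)
(-20*Y(-4))*Q = -20*(-4 + 2*(-4)²)*(-60) = -20*(-4 + 2*16)*(-60) = -20*(-4 + 32)*(-60) = -20*28*(-60) = -560*(-60) = 33600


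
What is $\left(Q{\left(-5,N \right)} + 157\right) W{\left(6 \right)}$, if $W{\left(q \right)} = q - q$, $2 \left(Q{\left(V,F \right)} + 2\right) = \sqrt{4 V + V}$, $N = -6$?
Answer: $0$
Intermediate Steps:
$Q{\left(V,F \right)} = -2 + \frac{\sqrt{5} \sqrt{V}}{2}$ ($Q{\left(V,F \right)} = -2 + \frac{\sqrt{4 V + V}}{2} = -2 + \frac{\sqrt{5 V}}{2} = -2 + \frac{\sqrt{5} \sqrt{V}}{2}$)
$W{\left(q \right)} = 0$
$\left(Q{\left(-5,N \right)} + 157\right) W{\left(6 \right)} = \left(\left(-2 + \frac{\sqrt{5} \sqrt{-5}}{2}\right) + 157\right) 0 = \left(\left(-2 + \frac{\sqrt{5} i \sqrt{5}}{2}\right) + 157\right) 0 = \left(\left(-2 + \frac{5 i}{2}\right) + 157\right) 0 = \left(155 + \frac{5 i}{2}\right) 0 = 0$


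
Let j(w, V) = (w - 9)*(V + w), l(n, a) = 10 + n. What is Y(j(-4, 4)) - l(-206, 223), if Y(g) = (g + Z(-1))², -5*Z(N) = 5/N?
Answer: 197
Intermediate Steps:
Z(N) = -1/N
j(w, V) = (-9 + w)*(V + w)
Y(g) = (1 + g)² (Y(g) = (g - 1/(-1))² = (g - 1*(-1))² = (g + 1)² = (1 + g)²)
Y(j(-4, 4)) - l(-206, 223) = (1 + ((-4)² - 9*4 - 9*(-4) + 4*(-4)))² - (10 - 206) = (1 + (16 - 36 + 36 - 16))² - 1*(-196) = (1 + 0)² + 196 = 1² + 196 = 1 + 196 = 197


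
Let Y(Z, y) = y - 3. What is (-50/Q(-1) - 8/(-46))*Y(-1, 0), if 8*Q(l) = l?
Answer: -27612/23 ≈ -1200.5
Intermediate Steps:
Y(Z, y) = -3 + y
Q(l) = l/8
(-50/Q(-1) - 8/(-46))*Y(-1, 0) = (-50/((⅛)*(-1)) - 8/(-46))*(-3 + 0) = (-50/(-⅛) - 8*(-1/46))*(-3) = (-50*(-8) + 4/23)*(-3) = (400 + 4/23)*(-3) = (9204/23)*(-3) = -27612/23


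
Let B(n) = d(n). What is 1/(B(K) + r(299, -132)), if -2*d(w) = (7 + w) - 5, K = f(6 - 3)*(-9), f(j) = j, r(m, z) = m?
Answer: 2/623 ≈ 0.0032103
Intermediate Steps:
K = -27 (K = (6 - 3)*(-9) = 3*(-9) = -27)
d(w) = -1 - w/2 (d(w) = -((7 + w) - 5)/2 = -(2 + w)/2 = -1 - w/2)
B(n) = -1 - n/2
1/(B(K) + r(299, -132)) = 1/((-1 - 1/2*(-27)) + 299) = 1/((-1 + 27/2) + 299) = 1/(25/2 + 299) = 1/(623/2) = 2/623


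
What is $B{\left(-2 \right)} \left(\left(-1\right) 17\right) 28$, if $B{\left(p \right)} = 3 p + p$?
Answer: $3808$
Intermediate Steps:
$B{\left(p \right)} = 4 p$
$B{\left(-2 \right)} \left(\left(-1\right) 17\right) 28 = 4 \left(-2\right) \left(\left(-1\right) 17\right) 28 = \left(-8\right) \left(-17\right) 28 = 136 \cdot 28 = 3808$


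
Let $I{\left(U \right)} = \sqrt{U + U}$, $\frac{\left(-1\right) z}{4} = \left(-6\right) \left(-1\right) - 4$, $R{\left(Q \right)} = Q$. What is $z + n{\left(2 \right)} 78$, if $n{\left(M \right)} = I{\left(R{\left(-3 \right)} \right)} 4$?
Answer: $-8 + 312 i \sqrt{6} \approx -8.0 + 764.24 i$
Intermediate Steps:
$z = -8$ ($z = - 4 \left(\left(-6\right) \left(-1\right) - 4\right) = - 4 \left(6 - 4\right) = \left(-4\right) 2 = -8$)
$I{\left(U \right)} = \sqrt{2} \sqrt{U}$ ($I{\left(U \right)} = \sqrt{2 U} = \sqrt{2} \sqrt{U}$)
$n{\left(M \right)} = 4 i \sqrt{6}$ ($n{\left(M \right)} = \sqrt{2} \sqrt{-3} \cdot 4 = \sqrt{2} i \sqrt{3} \cdot 4 = i \sqrt{6} \cdot 4 = 4 i \sqrt{6}$)
$z + n{\left(2 \right)} 78 = -8 + 4 i \sqrt{6} \cdot 78 = -8 + 312 i \sqrt{6}$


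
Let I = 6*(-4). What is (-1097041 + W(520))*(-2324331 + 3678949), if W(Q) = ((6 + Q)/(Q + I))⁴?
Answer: -2810709282700096160355/1891371008 ≈ -1.4861e+12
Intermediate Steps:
I = -24
W(Q) = (6 + Q)⁴/(-24 + Q)⁴ (W(Q) = ((6 + Q)/(Q - 24))⁴ = ((6 + Q)/(-24 + Q))⁴ = (6 + Q)⁴/(-24 + Q)⁴)
(-1097041 + W(520))*(-2324331 + 3678949) = (-1097041 + (6 + 520)⁴/(-24 + 520)⁴)*(-2324331 + 3678949) = (-1097041 + 526⁴/496⁴)*1354618 = (-1097041 + (1/60523872256)*76549608976)*1354618 = (-1097041 + 4784350561/3782742016)*1354618 = -4149818299624095/3782742016*1354618 = -2810709282700096160355/1891371008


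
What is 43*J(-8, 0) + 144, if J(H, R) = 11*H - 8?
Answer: -3984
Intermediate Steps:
J(H, R) = -8 + 11*H
43*J(-8, 0) + 144 = 43*(-8 + 11*(-8)) + 144 = 43*(-8 - 88) + 144 = 43*(-96) + 144 = -4128 + 144 = -3984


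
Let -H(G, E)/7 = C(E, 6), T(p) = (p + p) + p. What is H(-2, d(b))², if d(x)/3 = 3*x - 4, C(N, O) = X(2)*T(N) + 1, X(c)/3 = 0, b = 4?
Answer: 49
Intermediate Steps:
T(p) = 3*p (T(p) = 2*p + p = 3*p)
X(c) = 0 (X(c) = 3*0 = 0)
C(N, O) = 1 (C(N, O) = 0*(3*N) + 1 = 0 + 1 = 1)
d(x) = -12 + 9*x (d(x) = 3*(3*x - 4) = 3*(-4 + 3*x) = -12 + 9*x)
H(G, E) = -7 (H(G, E) = -7*1 = -7)
H(-2, d(b))² = (-7)² = 49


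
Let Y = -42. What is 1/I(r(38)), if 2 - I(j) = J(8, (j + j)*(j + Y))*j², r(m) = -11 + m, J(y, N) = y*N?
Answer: 1/4723922 ≈ 2.1169e-7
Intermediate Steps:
J(y, N) = N*y
I(j) = 2 - 16*j³*(-42 + j) (I(j) = 2 - ((j + j)*(j - 42))*8*j² = 2 - ((2*j)*(-42 + j))*8*j² = 2 - (2*j*(-42 + j))*8*j² = 2 - 16*j*(-42 + j)*j² = 2 - 16*j³*(-42 + j))
1/I(r(38)) = 1/(2 + 16*(-11 + 38)³*(42 - (-11 + 38))) = 1/(2 + 16*27³*(42 - 1*27)) = 1/(2 + 16*19683*(42 - 27)) = 1/(2 + 16*19683*15) = 1/(2 + 4723920) = 1/4723922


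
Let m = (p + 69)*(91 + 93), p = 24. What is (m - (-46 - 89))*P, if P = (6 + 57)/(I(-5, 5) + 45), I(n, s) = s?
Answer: 1086561/50 ≈ 21731.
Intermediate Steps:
m = 17112 (m = (24 + 69)*(91 + 93) = 93*184 = 17112)
P = 63/50 (P = (6 + 57)/(5 + 45) = 63/50 ≈ 1.2600)
(m - (-46 - 89))*P = (17112 - (-46 - 89))*(63/50) = (17112 - 1*(-135))*(63/50) = (17112 + 135)*(63/50) = 17247*(63/50) = 1086561/50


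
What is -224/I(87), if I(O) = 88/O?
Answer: -2436/11 ≈ -221.45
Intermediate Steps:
-224/I(87) = -224/(88/87) = -224/(88*(1/87)) = -224/88/87 = -224*87/88 = -2436/11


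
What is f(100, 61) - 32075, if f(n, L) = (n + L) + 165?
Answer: -31749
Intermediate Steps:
f(n, L) = 165 + L + n (f(n, L) = (L + n) + 165 = 165 + L + n)
f(100, 61) - 32075 = (165 + 61 + 100) - 32075 = 326 - 32075 = -31749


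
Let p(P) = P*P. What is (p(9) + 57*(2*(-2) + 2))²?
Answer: 1089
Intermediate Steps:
p(P) = P²
(p(9) + 57*(2*(-2) + 2))² = (9² + 57*(2*(-2) + 2))² = (81 + 57*(-4 + 2))² = (81 + 57*(-2))² = (81 - 114)² = (-33)² = 1089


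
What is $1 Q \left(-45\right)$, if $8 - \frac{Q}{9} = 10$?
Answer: $810$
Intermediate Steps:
$Q = -18$ ($Q = 72 - 90 = -18$)
$1 Q \left(-45\right) = 1 \left(-18\right) \left(-45\right) = \left(-18\right) \left(-45\right) = 810$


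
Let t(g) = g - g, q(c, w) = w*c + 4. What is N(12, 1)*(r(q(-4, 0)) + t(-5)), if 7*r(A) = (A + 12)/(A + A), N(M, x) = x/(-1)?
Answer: -2/7 ≈ -0.28571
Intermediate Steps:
N(M, x) = -x (N(M, x) = x*(-1) = -x)
q(c, w) = 4 + c*w (q(c, w) = c*w + 4 = 4 + c*w)
r(A) = (12 + A)/(14*A) (r(A) = ((A + 12)/(A + A))/7 = ((12 + A)/((2*A)))/7 = ((12 + A)*(1/(2*A)))/7 = ((12 + A)/(2*A))/7 = (12 + A)/(14*A))
t(g) = 0
N(12, 1)*(r(q(-4, 0)) + t(-5)) = (-1*1)*((12 + (4 - 4*0))/(14*(4 - 4*0)) + 0) = -((12 + (4 + 0))/(14*(4 + 0)) + 0) = -((1/14)*(12 + 4)/4 + 0) = -((1/14)*(1/4)*16 + 0) = -(2/7 + 0) = -1*2/7 = -2/7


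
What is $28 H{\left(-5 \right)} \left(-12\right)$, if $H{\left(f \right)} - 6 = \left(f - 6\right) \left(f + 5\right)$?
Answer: $-2016$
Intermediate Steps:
$H{\left(f \right)} = 6 + \left(-6 + f\right) \left(5 + f\right)$ ($H{\left(f \right)} = 6 + \left(f - 6\right) \left(f + 5\right) = 6 + \left(-6 + f\right) \left(5 + f\right)$)
$28 H{\left(-5 \right)} \left(-12\right) = 28 \left(-24 + \left(-5\right)^{2} - -5\right) \left(-12\right) = 28 \left(-24 + 25 + 5\right) \left(-12\right) = 28 \cdot 6 \left(-12\right) = 168 \left(-12\right) = -2016$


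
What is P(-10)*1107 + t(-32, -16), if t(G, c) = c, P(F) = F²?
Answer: 110684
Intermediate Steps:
P(-10)*1107 + t(-32, -16) = (-10)²*1107 - 16 = 100*1107 - 16 = 110700 - 16 = 110684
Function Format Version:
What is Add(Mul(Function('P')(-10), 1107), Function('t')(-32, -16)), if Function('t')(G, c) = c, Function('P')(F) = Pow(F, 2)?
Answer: 110684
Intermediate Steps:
Add(Mul(Function('P')(-10), 1107), Function('t')(-32, -16)) = Add(Mul(Pow(-10, 2), 1107), -16) = Add(Mul(100, 1107), -16) = Add(110700, -16) = 110684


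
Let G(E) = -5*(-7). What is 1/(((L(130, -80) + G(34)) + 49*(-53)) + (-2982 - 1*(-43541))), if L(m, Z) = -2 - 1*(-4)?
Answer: 1/37999 ≈ 2.6316e-5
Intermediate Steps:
L(m, Z) = 2 (L(m, Z) = -2 + 4 = 2)
G(E) = 35
1/(((L(130, -80) + G(34)) + 49*(-53)) + (-2982 - 1*(-43541))) = 1/(((2 + 35) + 49*(-53)) + (-2982 - 1*(-43541))) = 1/((37 - 2597) + (-2982 + 43541)) = 1/(-2560 + 40559) = 1/37999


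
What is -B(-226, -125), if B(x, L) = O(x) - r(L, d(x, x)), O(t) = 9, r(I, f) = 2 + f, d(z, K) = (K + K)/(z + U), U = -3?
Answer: -1151/229 ≈ -5.0262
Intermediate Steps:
d(z, K) = 2*K/(-3 + z) (d(z, K) = (K + K)/(z - 3) = (2*K)/(-3 + z) = 2*K/(-3 + z))
B(x, L) = 7 - 2*x/(-3 + x) (B(x, L) = 9 - (2 + 2*x/(-3 + x)) = 9 + (-2 - 2*x/(-3 + x)) = 7 - 2*x/(-3 + x))
-B(-226, -125) = -(-21 + 5*(-226))/(-3 - 226) = -(-21 - 1130)/(-229) = -(-1)*(-1151)/229 = -1*1151/229 = -1151/229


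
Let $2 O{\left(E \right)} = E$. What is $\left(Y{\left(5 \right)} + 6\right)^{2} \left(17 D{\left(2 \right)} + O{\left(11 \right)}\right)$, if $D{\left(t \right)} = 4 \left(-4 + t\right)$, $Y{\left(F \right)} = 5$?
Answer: $- \frac{31581}{2} \approx -15791.0$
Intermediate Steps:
$O{\left(E \right)} = \frac{E}{2}$
$D{\left(t \right)} = -16 + 4 t$
$\left(Y{\left(5 \right)} + 6\right)^{2} \left(17 D{\left(2 \right)} + O{\left(11 \right)}\right) = \left(5 + 6\right)^{2} \left(17 \left(-16 + 4 \cdot 2\right) + \frac{1}{2} \cdot 11\right) = 11^{2} \left(17 \left(-16 + 8\right) + \frac{11}{2}\right) = 121 \left(17 \left(-8\right) + \frac{11}{2}\right) = 121 \left(-136 + \frac{11}{2}\right) = 121 \left(- \frac{261}{2}\right) = - \frac{31581}{2}$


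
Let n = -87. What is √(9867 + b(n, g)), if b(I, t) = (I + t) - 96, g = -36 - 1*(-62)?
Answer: √9710 ≈ 98.539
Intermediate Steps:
g = 26 (g = -36 + 62 = 26)
b(I, t) = -96 + I + t
√(9867 + b(n, g)) = √(9867 + (-96 - 87 + 26)) = √(9867 - 157) = √9710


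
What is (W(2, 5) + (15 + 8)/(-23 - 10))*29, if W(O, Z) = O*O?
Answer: 3161/33 ≈ 95.788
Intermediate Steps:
W(O, Z) = O**2
(W(2, 5) + (15 + 8)/(-23 - 10))*29 = (2**2 + (15 + 8)/(-23 - 10))*29 = (4 + 23/(-33))*29 = (4 + 23*(-1/33))*29 = (4 - 23/33)*29 = (109/33)*29 = 3161/33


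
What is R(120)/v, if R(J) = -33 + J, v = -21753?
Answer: -29/7251 ≈ -0.0039994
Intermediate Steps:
R(120)/v = (-33 + 120)/(-21753) = 87*(-1/21753) = -29/7251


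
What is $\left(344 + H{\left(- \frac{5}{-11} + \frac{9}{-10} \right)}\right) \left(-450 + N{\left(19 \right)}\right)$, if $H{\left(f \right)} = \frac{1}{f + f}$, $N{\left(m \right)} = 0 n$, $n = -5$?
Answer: $- \frac{7560450}{49} \approx -1.543 \cdot 10^{5}$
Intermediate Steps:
$N{\left(m \right)} = 0$ ($N{\left(m \right)} = 0 \left(-5\right) = 0$)
$H{\left(f \right)} = \frac{1}{2 f}$
$\left(344 + H{\left(- \frac{5}{-11} + \frac{9}{-10} \right)}\right) \left(-450 + N{\left(19 \right)}\right) = \left(344 + \frac{1}{2 \left(- \frac{5}{-11} + \frac{9}{-10}\right)}\right) \left(-450 + 0\right) = \left(344 + \frac{1}{2 \left(\left(-5\right) \left(- \frac{1}{11}\right) + 9 \left(- \frac{1}{10}\right)\right)}\right) \left(-450\right) = \left(344 + \frac{1}{2 \left(\frac{5}{11} - \frac{9}{10}\right)}\right) \left(-450\right) = \left(344 + \frac{1}{2 \left(- \frac{49}{110}\right)}\right) \left(-450\right) = \left(344 + \frac{1}{2} \left(- \frac{110}{49}\right)\right) \left(-450\right) = \left(344 - \frac{55}{49}\right) \left(-450\right) = \frac{16801}{49} \left(-450\right) = - \frac{7560450}{49}$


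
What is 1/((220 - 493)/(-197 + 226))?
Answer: -29/273 ≈ -0.10623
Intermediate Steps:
1/((220 - 493)/(-197 + 226)) = 1/(-273/29) = -29/273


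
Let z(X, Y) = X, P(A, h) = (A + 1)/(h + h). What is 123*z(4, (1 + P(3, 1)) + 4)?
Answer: 492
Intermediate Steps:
P(A, h) = (1 + A)/(2*h) (P(A, h) = (1 + A)/((2*h)) = (1 + A)*(1/(2*h)) = (1 + A)/(2*h))
123*z(4, (1 + P(3, 1)) + 4) = 123*4 = 492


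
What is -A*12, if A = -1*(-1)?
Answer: -12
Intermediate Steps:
A = 1
-A*12 = -1*1*12 = -1*12 = -12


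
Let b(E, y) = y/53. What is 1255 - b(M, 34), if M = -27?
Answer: 66481/53 ≈ 1254.4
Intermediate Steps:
b(E, y) = y/53 (b(E, y) = y*(1/53) = y/53)
1255 - b(M, 34) = 1255 - 34/53 = 66481/53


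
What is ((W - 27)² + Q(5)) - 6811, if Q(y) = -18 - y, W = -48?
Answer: -1209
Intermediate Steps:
((W - 27)² + Q(5)) - 6811 = ((-48 - 27)² + (-18 - 1*5)) - 6811 = ((-75)² + (-18 - 5)) - 6811 = (5625 - 23) - 6811 = 5602 - 6811 = -1209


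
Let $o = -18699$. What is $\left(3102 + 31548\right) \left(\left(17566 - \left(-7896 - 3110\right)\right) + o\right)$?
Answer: $342099450$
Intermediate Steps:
$\left(3102 + 31548\right) \left(\left(17566 - \left(-7896 - 3110\right)\right) + o\right) = \left(3102 + 31548\right) \left(\left(17566 - \left(-7896 - 3110\right)\right) - 18699\right) = 34650 \left(\left(17566 - \left(-7896 - 3110\right)\right) - 18699\right) = 34650 \left(\left(17566 - -11006\right) - 18699\right) = 34650 \left(\left(17566 + 11006\right) - 18699\right) = 34650 \left(28572 - 18699\right) = 34650 \cdot 9873 = 342099450$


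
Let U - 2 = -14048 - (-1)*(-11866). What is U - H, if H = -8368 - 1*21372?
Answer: 3828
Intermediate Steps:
H = -29740 (H = -8368 - 21372 = -29740)
U = -25912 (U = 2 + (-14048 - (-1)*(-11866)) = 2 + (-14048 - 1*11866) = 2 + (-14048 - 11866) = 2 - 25914 = -25912)
U - H = -25912 - 1*(-29740) = -25912 + 29740 = 3828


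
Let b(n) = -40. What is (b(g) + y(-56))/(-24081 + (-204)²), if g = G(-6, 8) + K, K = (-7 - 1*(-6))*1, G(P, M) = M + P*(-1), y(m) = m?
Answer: -32/5845 ≈ -0.0054748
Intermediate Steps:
G(P, M) = M - P
K = -1 (K = (-7 + 6)*1 = -1*1 = -1)
g = 13 (g = (8 - 1*(-6)) - 1 = (8 + 6) - 1 = 14 - 1 = 13)
(b(g) + y(-56))/(-24081 + (-204)²) = (-40 - 56)/(-24081 + (-204)²) = -96/(-24081 + 41616) = -96/17535 = -96*1/17535 = -32/5845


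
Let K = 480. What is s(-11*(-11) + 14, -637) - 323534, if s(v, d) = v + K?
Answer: -322919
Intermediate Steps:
s(v, d) = 480 + v (s(v, d) = v + 480 = 480 + v)
s(-11*(-11) + 14, -637) - 323534 = (480 + (-11*(-11) + 14)) - 323534 = (480 + (121 + 14)) - 323534 = (480 + 135) - 323534 = 615 - 323534 = -322919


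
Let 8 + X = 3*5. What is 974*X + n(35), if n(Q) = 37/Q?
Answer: 238667/35 ≈ 6819.1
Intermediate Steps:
X = 7 (X = -8 + 3*5 = -8 + 15 = 7)
974*X + n(35) = 974*7 + 37/35 = 6818 + 37*(1/35) = 6818 + 37/35 = 238667/35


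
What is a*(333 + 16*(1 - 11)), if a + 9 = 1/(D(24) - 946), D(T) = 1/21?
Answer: -30933438/19865 ≈ -1557.2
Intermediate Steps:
D(T) = 1/21
a = -178806/19865 (a = -9 + 1/(1/21 - 946) = -9 + 1/(-19865/21) = -9 - 21/19865 = -178806/19865 ≈ -9.0011)
a*(333 + 16*(1 - 11)) = -178806*(333 + 16*(1 - 11))/19865 = -178806*(333 + 16*(-10))/19865 = -178806*(333 - 160)/19865 = -178806/19865*173 = -30933438/19865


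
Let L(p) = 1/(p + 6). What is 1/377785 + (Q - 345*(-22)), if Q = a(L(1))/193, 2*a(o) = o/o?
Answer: 1106812204071/145825010 ≈ 7590.0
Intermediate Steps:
L(p) = 1/(6 + p)
a(o) = ½ (a(o) = (o/o)/2 = (½)*1 = ½)
Q = 1/386 (Q = (½)/193 = (½)*(1/193) = 1/386 ≈ 0.0025907)
1/377785 + (Q - 345*(-22)) = 1/377785 + (1/386 - 345*(-22)) = 1/377785 + (1/386 + 7590) = 1/377785 + 2929741/386 = 1106812204071/145825010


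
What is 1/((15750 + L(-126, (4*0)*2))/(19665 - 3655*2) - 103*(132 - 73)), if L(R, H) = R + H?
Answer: -1765/10723673 ≈ -0.00016459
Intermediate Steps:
L(R, H) = H + R
1/((15750 + L(-126, (4*0)*2))/(19665 - 3655*2) - 103*(132 - 73)) = 1/((15750 + ((4*0)*2 - 126))/(19665 - 3655*2) - 103*(132 - 73)) = 1/((15750 + (0*2 - 126))/(19665 - 7310) - 103*59) = 1/((15750 + (0 - 126))/12355 - 6077) = 1/((15750 - 126)*(1/12355) - 6077) = 1/(15624*(1/12355) - 6077) = 1/(2232/1765 - 6077) = 1/(-10723673/1765) = -1765/10723673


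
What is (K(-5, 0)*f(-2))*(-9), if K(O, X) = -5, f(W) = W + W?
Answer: -180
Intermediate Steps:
f(W) = 2*W
(K(-5, 0)*f(-2))*(-9) = -10*(-2)*(-9) = -5*(-4)*(-9) = 20*(-9) = -180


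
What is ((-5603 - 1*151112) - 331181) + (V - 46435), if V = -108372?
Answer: -642703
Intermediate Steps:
((-5603 - 1*151112) - 331181) + (V - 46435) = ((-5603 - 1*151112) - 331181) + (-108372 - 46435) = ((-5603 - 151112) - 331181) - 154807 = (-156715 - 331181) - 154807 = -487896 - 154807 = -642703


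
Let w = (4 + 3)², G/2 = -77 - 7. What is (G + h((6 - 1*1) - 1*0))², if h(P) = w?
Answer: 14161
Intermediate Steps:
G = -168 (G = 2*(-77 - 7) = 2*(-84) = -168)
w = 49 (w = 7² = 49)
h(P) = 49
(G + h((6 - 1*1) - 1*0))² = (-168 + 49)² = (-119)² = 14161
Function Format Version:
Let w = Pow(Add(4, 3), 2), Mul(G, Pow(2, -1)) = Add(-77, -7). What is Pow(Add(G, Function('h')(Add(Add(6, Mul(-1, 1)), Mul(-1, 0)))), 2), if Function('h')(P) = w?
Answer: 14161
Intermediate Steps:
G = -168 (G = Mul(2, Add(-77, -7)) = Mul(2, -84) = -168)
w = 49 (w = Pow(7, 2) = 49)
Function('h')(P) = 49
Pow(Add(G, Function('h')(Add(Add(6, Mul(-1, 1)), Mul(-1, 0)))), 2) = Pow(Add(-168, 49), 2) = Pow(-119, 2) = 14161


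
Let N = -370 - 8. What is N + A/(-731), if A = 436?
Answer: -276754/731 ≈ -378.60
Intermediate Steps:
N = -378
N + A/(-731) = -378 + 436/(-731) = -378 + 436*(-1/731) = -378 - 436/731 = -276754/731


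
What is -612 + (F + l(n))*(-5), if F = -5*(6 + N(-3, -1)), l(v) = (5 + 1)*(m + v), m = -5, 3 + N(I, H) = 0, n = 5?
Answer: -537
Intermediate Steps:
N(I, H) = -3 (N(I, H) = -3 + 0 = -3)
l(v) = -30 + 6*v (l(v) = (5 + 1)*(-5 + v) = 6*(-5 + v) = -30 + 6*v)
F = -15 (F = -5*(6 - 3) = -5*3 = -15)
-612 + (F + l(n))*(-5) = -612 + (-15 + (-30 + 6*5))*(-5) = -612 + (-15 + (-30 + 30))*(-5) = -612 + (-15 + 0)*(-5) = -612 - 15*(-5) = -612 + 75 = -537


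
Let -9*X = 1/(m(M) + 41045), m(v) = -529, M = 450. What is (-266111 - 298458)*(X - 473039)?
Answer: 97382977162031573/364644 ≈ 2.6706e+11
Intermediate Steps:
X = -1/364644 (X = -1/(9*(-529 + 41045)) = -⅑/40516 = -⅑*1/40516 = -1/364644 ≈ -2.7424e-6)
(-266111 - 298458)*(X - 473039) = (-266111 - 298458)*(-1/364644 - 473039) = -564569*(-172490833117/364644) = 97382977162031573/364644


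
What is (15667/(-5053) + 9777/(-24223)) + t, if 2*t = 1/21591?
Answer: -18520849942985/5285425802058 ≈ -3.5041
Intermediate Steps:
t = 1/43182 (t = (½)/21591 = (½)*(1/21591) = 1/43182 ≈ 2.3158e-5)
(15667/(-5053) + 9777/(-24223)) + t = (15667/(-5053) + 9777/(-24223)) + 1/43182 = (15667*(-1/5053) + 9777*(-1/24223)) + 1/43182 = (-15667/5053 - 9777/24223) + 1/43182 = -428904922/122398819 + 1/43182 = -18520849942985/5285425802058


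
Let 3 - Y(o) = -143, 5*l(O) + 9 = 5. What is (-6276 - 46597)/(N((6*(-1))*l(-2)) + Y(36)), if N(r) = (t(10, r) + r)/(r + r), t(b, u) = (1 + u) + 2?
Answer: -845968/2357 ≈ -358.92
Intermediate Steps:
l(O) = -⅘ (l(O) = -9/5 + (⅕)*5 = -9/5 + 1 = -⅘)
Y(o) = 146 (Y(o) = 3 - 1*(-143) = 3 + 143 = 146)
t(b, u) = 3 + u
N(r) = (3 + 2*r)/(2*r) (N(r) = ((3 + r) + r)/(r + r) = (3 + 2*r)/((2*r)) = (3 + 2*r)*(1/(2*r)) = (3 + 2*r)/(2*r))
(-6276 - 46597)/(N((6*(-1))*l(-2)) + Y(36)) = (-6276 - 46597)/((3/2 + (6*(-1))*(-⅘))/(((6*(-1))*(-⅘))) + 146) = -52873/((3/2 - 6*(-⅘))/((-6*(-⅘))) + 146) = -52873/((3/2 + 24/5)/(24/5) + 146) = -52873/((5/24)*(63/10) + 146) = -52873/(21/16 + 146) = -52873/2357/16 = -52873*16/2357 = -845968/2357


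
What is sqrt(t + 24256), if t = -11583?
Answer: sqrt(12673) ≈ 112.57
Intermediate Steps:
sqrt(t + 24256) = sqrt(-11583 + 24256) = sqrt(12673)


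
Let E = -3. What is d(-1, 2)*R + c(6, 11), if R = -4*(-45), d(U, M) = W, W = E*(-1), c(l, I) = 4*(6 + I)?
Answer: 608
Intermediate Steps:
c(l, I) = 24 + 4*I
W = 3 (W = -3*(-1) = 3)
d(U, M) = 3
R = 180
d(-1, 2)*R + c(6, 11) = 3*180 + (24 + 4*11) = 540 + (24 + 44) = 540 + 68 = 608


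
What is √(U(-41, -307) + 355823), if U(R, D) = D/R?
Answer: 5*√23926042/41 ≈ 596.52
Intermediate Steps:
√(U(-41, -307) + 355823) = √(-307/(-41) + 355823) = √(-307*(-1/41) + 355823) = √(307/41 + 355823) = √(14589050/41) = 5*√23926042/41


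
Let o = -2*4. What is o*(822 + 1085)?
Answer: -15256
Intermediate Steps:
o = -8
o*(822 + 1085) = -8*(822 + 1085) = -8*1907 = -15256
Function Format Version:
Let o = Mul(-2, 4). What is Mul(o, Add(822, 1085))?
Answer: -15256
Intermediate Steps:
o = -8
Mul(o, Add(822, 1085)) = Mul(-8, Add(822, 1085)) = Mul(-8, 1907) = -15256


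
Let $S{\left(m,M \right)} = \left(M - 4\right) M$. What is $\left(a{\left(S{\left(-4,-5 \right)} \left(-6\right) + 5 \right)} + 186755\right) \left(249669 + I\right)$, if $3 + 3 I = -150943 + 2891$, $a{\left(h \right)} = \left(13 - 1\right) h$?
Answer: $\frac{110319763400}{3} \approx 3.6773 \cdot 10^{10}$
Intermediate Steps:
$S{\left(m,M \right)} = M \left(-4 + M\right)$ ($S{\left(m,M \right)} = \left(-4 + M\right) M = M \left(-4 + M\right)$)
$a{\left(h \right)} = 12 h$
$I = - \frac{148055}{3}$ ($I = -1 + \frac{-150943 + 2891}{3} = -1 + \frac{1}{3} \left(-148052\right) = -1 - \frac{148052}{3} = - \frac{148055}{3} \approx -49352.0$)
$\left(a{\left(S{\left(-4,-5 \right)} \left(-6\right) + 5 \right)} + 186755\right) \left(249669 + I\right) = \left(12 \left(- 5 \left(-4 - 5\right) \left(-6\right) + 5\right) + 186755\right) \left(249669 - \frac{148055}{3}\right) = \left(12 \left(\left(-5\right) \left(-9\right) \left(-6\right) + 5\right) + 186755\right) \frac{600952}{3} = \left(12 \left(45 \left(-6\right) + 5\right) + 186755\right) \frac{600952}{3} = \left(12 \left(-270 + 5\right) + 186755\right) \frac{600952}{3} = \left(12 \left(-265\right) + 186755\right) \frac{600952}{3} = \left(-3180 + 186755\right) \frac{600952}{3} = 183575 \cdot \frac{600952}{3} = \frac{110319763400}{3}$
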